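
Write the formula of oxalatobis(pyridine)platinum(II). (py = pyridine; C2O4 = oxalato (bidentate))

Ligands: 2 pyridine (py, neutral), 1 oxalato (C2O4, -2). Ligand charge sum = -2.
With Pt in oxidation state +2, the complex ion is [Pt...].

[Pt(C2O4)(py)2]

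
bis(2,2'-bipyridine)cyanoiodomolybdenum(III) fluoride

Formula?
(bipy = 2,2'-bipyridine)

Ligands: 2 2,2'-bipyridine (bipy, neutral), 1 cyano (CN, -1), 1 iodo (I, -1). Ligand charge sum = -2.
With Mo in oxidation state +3, the complex ion is [Mo...]^1+.
Charge balance with fluoride (-1) requires 1 complex ion per 1 fluoride.

[Mo(bipy)2(CN)I]F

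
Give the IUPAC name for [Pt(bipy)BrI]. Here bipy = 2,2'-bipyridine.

There is no counter-ion, so the complex is neutral overall.
Ligand charges: 1×2,2'-bipyridine (neutral), 1×bromo (-1 each), 1×iodo (-1 each); total -2. So Pt + (-2) = 0, giving Pt = +2.
Ligands are named alphabetically: bipyridine before bromo before iodo.

(2,2'-bipyridine)bromoiodoplatinum(II)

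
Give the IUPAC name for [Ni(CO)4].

There is no counter-ion, so the complex is neutral overall.
Ligand charges: 4×carbonyl (neutral); total 0. So Ni + (0) = 0, giving Ni = 0.

tetracarbonylnickel(0)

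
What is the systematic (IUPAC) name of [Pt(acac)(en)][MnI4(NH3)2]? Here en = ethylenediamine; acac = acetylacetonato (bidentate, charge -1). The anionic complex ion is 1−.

Both ions are complex: the cation is named first with the plain metal name, the anion second with the -ate form; each ion's ligands are alphabetised independently.
The complex anion is given as 1−; its ligand charges sum to -4, so Mn = +3.
A 1:1 salt means the cation carries the equal and opposite charge, 1+.
Cation: ligand charges sum to -1; for the ion to be 1+, Pt = +2.

(acetylacetonato)(ethylenediamine)platinum(II) diamminetetraiodomanganate(III)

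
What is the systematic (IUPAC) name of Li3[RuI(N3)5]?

lithium pentaazidoiodoruthenate(III)

The 3 lithium counter-ions carry a total charge of +3, so each complex ion is 3−.
Ligand charges: 1×iodo (-1 each), 5×azido (-1 each); total -6. So Ru + (-6) = 3−, giving Ru = +3.
Ligands are named alphabetically: azido before iodo.
The complex ion is anionic, so ruthenium takes the -ate form ruthenate(III).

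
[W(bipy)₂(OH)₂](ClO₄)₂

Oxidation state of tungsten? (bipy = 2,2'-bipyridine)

2 perchlorate outside the brackets (-1 each) → the complex ion is 2+.
Ligand charges: 2×bipy neutral; 2×OH = -2; sum -2.
W + (-2) = 2+ ⇒ W is +4.

+4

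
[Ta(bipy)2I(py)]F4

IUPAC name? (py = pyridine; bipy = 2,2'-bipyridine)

bis(2,2'-bipyridine)iodo(pyridine)tantalum(V) fluoride

The 4 fluoride counter-ions carry a total charge of -4, so each complex ion is 4+.
Ligand charges: 1×pyridine (neutral), 1×iodo (-1 each), 2×2,2'-bipyridine (neutral); total -1. So Ta + (-1) = 4+, giving Ta = +5.
Ligands are named alphabetically: bipyridine before iodo before pyridine.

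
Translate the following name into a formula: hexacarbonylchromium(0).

Ligands: 6 carbonyl (CO, neutral). Ligand charge sum = 0.
With Cr in oxidation state 0, the complex ion is [Cr...].

[Cr(CO)6]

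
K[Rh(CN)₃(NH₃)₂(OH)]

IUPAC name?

potassium diamminetricyanohydroxorhodate(III)

The 1 potassium counter-ion carries a total charge of +1, so each complex ion is 1−.
Ligand charges: 2×ammine (neutral), 3×cyano (-1 each), 1×hydroxo (-1 each); total -4. So Rh + (-4) = 1−, giving Rh = +3.
Ligands are named alphabetically: ammine before cyano before hydroxo.
The complex ion is anionic, so rhodium takes the -ate form rhodate(III).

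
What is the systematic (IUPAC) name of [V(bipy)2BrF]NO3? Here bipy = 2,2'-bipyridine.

The 1 nitrate counter-ion carries a total charge of -1, so each complex ion is 1+.
Ligand charges: 1×fluoro (-1 each), 2×2,2'-bipyridine (neutral), 1×bromo (-1 each); total -2. So V + (-2) = 1+, giving V = +3.
Ligands are named alphabetically: bipyridine before bromo before fluoro.

bis(2,2'-bipyridine)bromofluorovanadium(III) nitrate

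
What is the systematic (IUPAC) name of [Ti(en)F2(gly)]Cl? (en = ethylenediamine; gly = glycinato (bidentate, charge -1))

The 1 chloride counter-ion carries a total charge of -1, so each complex ion is 1+.
Ligand charges: 2×fluoro (-1 each), 1×ethylenediamine (neutral), 1×glycinato (-1 each); total -3. So Ti + (-3) = 1+, giving Ti = +4.
Ligands are named alphabetically: ethylenediamine before fluoro before glycinato.

(ethylenediamine)difluoro(glycinato)titanium(IV) chloride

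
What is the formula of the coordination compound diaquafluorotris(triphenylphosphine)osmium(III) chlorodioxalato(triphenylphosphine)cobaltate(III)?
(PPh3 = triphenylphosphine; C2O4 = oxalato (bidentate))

[OsF(H2O)2(PPh3)3][Co(C2O4)2Cl(PPh3)]

Cation [Os…]: ligand charges -1, Os(III) ⇒ ion charge 2+.
Anion [Co…]: ligand charges -5, Co(III) ⇒ ion charge 2−.
One 2+ cation balances one 2− anion.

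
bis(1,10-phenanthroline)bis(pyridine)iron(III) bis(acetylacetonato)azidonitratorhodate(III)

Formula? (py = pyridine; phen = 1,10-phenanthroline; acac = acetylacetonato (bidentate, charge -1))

Cation [Fe…]: ligand charges 0, Fe(III) ⇒ ion charge 3+.
Anion [Rh…]: ligand charges -4, Rh(III) ⇒ ion charge 1−.

[Fe(phen)2(py)2][Rh(acac)2(N3)(NO3)]3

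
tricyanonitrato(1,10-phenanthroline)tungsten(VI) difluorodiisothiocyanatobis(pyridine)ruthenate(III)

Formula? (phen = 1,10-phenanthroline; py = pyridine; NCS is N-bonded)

[W(CN)3(NO3)(phen)][RuF2(NCS)2(py)2]2

Cation [W…]: ligand charges -4, W(VI) ⇒ ion charge 2+.
Anion [Ru…]: ligand charges -4, Ru(III) ⇒ ion charge 1−.
One 2+ cation requires 2 of the 1− anion.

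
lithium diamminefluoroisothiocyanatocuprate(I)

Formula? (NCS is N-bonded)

Ligands: 1 isothiocyanato (NCS, -1), 2 ammine (NH3, neutral), 1 fluoro (F, -1). Ligand charge sum = -2.
With Cu in oxidation state +1, the complex ion is [Cu...]^1−.
Charge balance with lithium (+1) requires 1 complex ion per 1 lithium.

Li[CuF(NCS)(NH3)2]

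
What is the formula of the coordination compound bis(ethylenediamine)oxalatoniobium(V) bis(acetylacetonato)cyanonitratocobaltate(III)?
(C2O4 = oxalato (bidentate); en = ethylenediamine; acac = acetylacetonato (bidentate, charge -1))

Cation [Nb…]: ligand charges -2, Nb(V) ⇒ ion charge 3+.
Anion [Co…]: ligand charges -4, Co(III) ⇒ ion charge 1−.
One 3+ cation requires 3 of the 1− anion.

[Nb(C2O4)(en)2][Co(acac)2(CN)(NO3)]3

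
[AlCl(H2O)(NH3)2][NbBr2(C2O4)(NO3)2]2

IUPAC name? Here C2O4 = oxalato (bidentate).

Both ions are complex: the cation is named first with the plain metal name, the anion second with the -ate form; each ion's ligands are alphabetised independently.
Aluminium is always +3 in its complexes; the cation's ligand charges sum to -1, so the complex cation is 2+.
With 2 anions per cation, each anion must be 2/2 = 1−.
Anion: ligand charges sum to -6; for the ion to be 1−, Nb = +5.

diammineaquachloroaluminium(III) dibromodinitratooxalatoniobate(V)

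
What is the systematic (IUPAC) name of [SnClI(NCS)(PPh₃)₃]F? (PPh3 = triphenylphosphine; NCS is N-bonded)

chloroiodoisothiocyanatotris(triphenylphosphine)tin(IV) fluoride

The 1 fluoride counter-ion carries a total charge of -1, so each complex ion is 1+.
Ligand charges: 3×triphenylphosphine (neutral), 1×chloro (-1 each), 1×isothiocyanato (-1 each), 1×iodo (-1 each); total -3. So Sn + (-3) = 1+, giving Sn = +4.
Ligands are named alphabetically: chloro before iodo before isothiocyanato before triphenylphosphine.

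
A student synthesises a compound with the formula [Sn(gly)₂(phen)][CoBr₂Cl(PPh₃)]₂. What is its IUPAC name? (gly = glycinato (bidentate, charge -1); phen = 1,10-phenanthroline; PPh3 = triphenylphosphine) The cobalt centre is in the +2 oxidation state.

Both ions are complex: the cation is named first with the plain metal name, the anion second with the -ate form; each ion's ligands are alphabetised independently.
Co is given as +2; the anion's ligand charges sum to -3, so the complex anion is 1−.
With 2 anions per cation, the cation must be 2×1 = 2+.
Cation: ligand charges sum to -2; for the ion to be 2+, Sn = +4.

bis(glycinato)(1,10-phenanthroline)tin(IV) dibromochloro(triphenylphosphine)cobaltate(II)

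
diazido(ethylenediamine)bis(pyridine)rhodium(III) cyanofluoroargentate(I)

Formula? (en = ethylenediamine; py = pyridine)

Cation [Rh…]: ligand charges -2, Rh(III) ⇒ ion charge 1+.
Anion [Ag…]: ligand charges -2, Ag(I) ⇒ ion charge 1−.

[Rh(en)(N3)2(py)2][Ag(CN)F]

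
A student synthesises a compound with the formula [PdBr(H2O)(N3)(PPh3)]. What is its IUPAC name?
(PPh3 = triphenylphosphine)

There is no counter-ion, so the complex is neutral overall.
Ligand charges: 1×azido (-1 each), 1×bromo (-1 each), 1×triphenylphosphine (neutral), 1×aqua (neutral); total -2. So Pd + (-2) = 0, giving Pd = +2.
Ligands are named alphabetically: aqua before azido before bromo before triphenylphosphine.

aquaazidobromo(triphenylphosphine)palladium(II)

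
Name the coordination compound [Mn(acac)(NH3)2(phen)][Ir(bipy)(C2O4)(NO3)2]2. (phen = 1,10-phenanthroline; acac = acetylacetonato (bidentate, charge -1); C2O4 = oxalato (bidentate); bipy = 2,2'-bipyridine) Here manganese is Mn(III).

(acetylacetonato)diammine(1,10-phenanthroline)manganese(III) (2,2'-bipyridine)dinitratooxalatoiridate(III)

Both ions are complex: the cation is named first with the plain metal name, the anion second with the -ate form; each ion's ligands are alphabetised independently.
Mn is given as +3; the cation's ligand charges sum to -1, so the complex cation is 2+.
With 2 anions per cation, each anion must be 2/2 = 1−.
Anion: ligand charges sum to -4; for the ion to be 1−, Ir = +3.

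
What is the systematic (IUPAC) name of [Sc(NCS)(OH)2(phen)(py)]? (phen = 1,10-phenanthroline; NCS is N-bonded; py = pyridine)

dihydroxoisothiocyanato(1,10-phenanthroline)(pyridine)scandium(III)

There is no counter-ion, so the complex is neutral overall.
Ligand charges: 1×1,10-phenanthroline (neutral), 1×isothiocyanato (-1 each), 1×pyridine (neutral), 2×hydroxo (-1 each); total -3. So Sc + (-3) = 0, giving Sc = +3.
Ligands are named alphabetically: hydroxo before isothiocyanato before phenanthroline before pyridine.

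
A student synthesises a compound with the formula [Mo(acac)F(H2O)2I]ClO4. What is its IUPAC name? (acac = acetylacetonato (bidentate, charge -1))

The 1 perchlorate counter-ion carries a total charge of -1, so each complex ion is 1+.
Ligand charges: 1×acetylacetonato (-1 each), 1×fluoro (-1 each), 1×iodo (-1 each), 2×aqua (neutral); total -3. So Mo + (-3) = 1+, giving Mo = +4.
Ligands are named alphabetically: acetylacetonato before aqua before fluoro before iodo.

(acetylacetonato)diaquafluoroiodomolybdenum(IV) perchlorate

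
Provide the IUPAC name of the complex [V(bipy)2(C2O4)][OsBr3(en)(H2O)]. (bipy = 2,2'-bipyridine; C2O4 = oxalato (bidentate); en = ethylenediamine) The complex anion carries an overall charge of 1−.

bis(2,2'-bipyridine)oxalatovanadium(III) aquatribromo(ethylenediamine)osmate(II)

The complex anion is given as 1−; its ligand charges sum to -3, so Os = +2.
A 1:1 salt means the cation carries the equal and opposite charge, 1+.
Cation: ligand charges sum to -2; for the ion to be 1+, V = +3.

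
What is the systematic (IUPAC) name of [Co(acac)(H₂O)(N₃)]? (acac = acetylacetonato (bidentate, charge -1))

There is no counter-ion, so the complex is neutral overall.
Ligand charges: 1×azido (-1 each), 1×acetylacetonato (-1 each), 1×aqua (neutral); total -2. So Co + (-2) = 0, giving Co = +2.
Ligands are named alphabetically: acetylacetonato before aqua before azido.

(acetylacetonato)aquaazidocobalt(II)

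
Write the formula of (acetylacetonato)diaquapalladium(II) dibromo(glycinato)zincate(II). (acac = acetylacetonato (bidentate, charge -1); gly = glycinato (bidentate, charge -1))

Cation [Pd…]: ligand charges -1, Pd(II) ⇒ ion charge 1+.
Anion [Zn…]: ligand charges -3, Zn(II) ⇒ ion charge 1−.

[Pd(acac)(H2O)2][ZnBr2(gly)]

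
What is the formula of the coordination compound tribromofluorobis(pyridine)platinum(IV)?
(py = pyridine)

Ligands: 1 fluoro (F, -1), 3 bromo (Br, -1), 2 pyridine (py, neutral). Ligand charge sum = -4.
With Pt in oxidation state +4, the complex ion is [Pt...].

[PtBr3F(py)2]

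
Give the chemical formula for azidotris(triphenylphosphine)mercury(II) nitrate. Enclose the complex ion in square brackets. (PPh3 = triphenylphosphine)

[Hg(N3)(PPh3)3]NO3

Ligands: 1 azido (N3, -1), 3 triphenylphosphine (PPh3, neutral). Ligand charge sum = -1.
With Hg in oxidation state +2, the complex ion is [Hg...]^1+.
Charge balance with nitrate (-1) requires 1 complex ion per 1 nitrate.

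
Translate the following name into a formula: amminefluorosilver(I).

Ligands: 1 ammine (NH3, neutral), 1 fluoro (F, -1). Ligand charge sum = -1.
With Ag in oxidation state +1, the complex ion is [Ag...].

[AgF(NH3)]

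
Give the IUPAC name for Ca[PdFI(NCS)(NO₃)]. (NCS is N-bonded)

The 1 calcium counter-ion carries a total charge of +2, so each complex ion is 2−.
Ligand charges: 1×isothiocyanato (-1 each), 1×iodo (-1 each), 1×fluoro (-1 each), 1×nitrato (-1 each); total -4. So Pd + (-4) = 2−, giving Pd = +2.
Ligands are named alphabetically: fluoro before iodo before isothiocyanato before nitrato.
The complex ion is anionic, so palladium takes the -ate form palladate(II).

calcium fluoroiodoisothiocyanatonitratopalladate(II)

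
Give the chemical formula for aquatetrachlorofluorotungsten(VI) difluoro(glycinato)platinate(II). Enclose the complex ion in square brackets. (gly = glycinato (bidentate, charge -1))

Cation [W…]: ligand charges -5, W(VI) ⇒ ion charge 1+.
Anion [Pt…]: ligand charges -3, Pt(II) ⇒ ion charge 1−.

[WCl4F(H2O)][PtF2(gly)]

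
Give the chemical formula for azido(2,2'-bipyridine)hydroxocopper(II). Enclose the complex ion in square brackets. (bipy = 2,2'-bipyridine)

Ligands: 1 hydroxo (OH, -1), 1 2,2'-bipyridine (bipy, neutral), 1 azido (N3, -1). Ligand charge sum = -2.
With Cu in oxidation state +2, the complex ion is [Cu...].

[Cu(bipy)(N3)(OH)]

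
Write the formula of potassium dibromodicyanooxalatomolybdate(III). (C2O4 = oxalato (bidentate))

Ligands: 2 bromo (Br, -1), 1 oxalato (C2O4, -2), 2 cyano (CN, -1). Ligand charge sum = -6.
With Mo in oxidation state +3, the complex ion is [Mo...]^3−.
Charge balance with potassium (+1) requires 1 complex ion per 3 potassium.

K3[MoBr2(C2O4)(CN)2]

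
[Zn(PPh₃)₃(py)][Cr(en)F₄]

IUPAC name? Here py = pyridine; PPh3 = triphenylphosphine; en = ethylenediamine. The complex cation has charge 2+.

Both ions are complex: the cation is named first with the plain metal name, the anion second with the -ate form; each ion's ligands are alphabetised independently.
The complex cation is given as 2+; its ligand charges sum to 0, so Zn = +2.
A 1:1 salt means the anion carries the equal and opposite charge, 2−.
Anion: ligand charges sum to -4; for the ion to be 2−, Cr = +2.

(pyridine)tris(triphenylphosphine)zinc(II) (ethylenediamine)tetrafluorochromate(II)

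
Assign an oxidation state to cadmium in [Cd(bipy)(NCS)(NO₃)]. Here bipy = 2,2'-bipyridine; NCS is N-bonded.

+2

No counter-ion: the bracketed complex is neutral.
Ligand charges: 1×NO3 = -1; 1×bipy neutral; 1×NCS = -1; sum -2.
Cd + (-2) = 0 ⇒ Cd is +2.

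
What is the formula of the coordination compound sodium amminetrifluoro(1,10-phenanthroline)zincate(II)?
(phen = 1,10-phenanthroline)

Na[ZnF3(NH3)(phen)]

Ligands: 1 1,10-phenanthroline (phen, neutral), 3 fluoro (F, -1), 1 ammine (NH3, neutral). Ligand charge sum = -3.
With Zn in oxidation state +2, the complex ion is [Zn...]^1−.
Charge balance with sodium (+1) requires 1 complex ion per 1 sodium.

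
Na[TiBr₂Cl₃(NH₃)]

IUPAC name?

The 1 sodium counter-ion carries a total charge of +1, so each complex ion is 1−.
Ligand charges: 1×ammine (neutral), 2×bromo (-1 each), 3×chloro (-1 each); total -5. So Ti + (-5) = 1−, giving Ti = +4.
The complex ion is anionic, so titanium takes the -ate form titanate(IV).

sodium amminedibromotrichlorotitanate(IV)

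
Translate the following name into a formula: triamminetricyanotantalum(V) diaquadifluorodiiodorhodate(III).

Cation [Ta…]: ligand charges -3, Ta(V) ⇒ ion charge 2+.
Anion [Rh…]: ligand charges -4, Rh(III) ⇒ ion charge 1−.

[Ta(CN)3(NH3)3][RhF2(H2O)2I2]2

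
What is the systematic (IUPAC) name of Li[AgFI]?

lithium fluoroiodoargentate(I)

The 1 lithium counter-ion carries a total charge of +1, so each complex ion is 1−.
Ligand charges: 1×fluoro (-1 each), 1×iodo (-1 each); total -2. So Ag + (-2) = 1−, giving Ag = +1.
Ligands are named alphabetically: fluoro before iodo.
The complex ion is anionic, so silver takes the -ate form argentate(I).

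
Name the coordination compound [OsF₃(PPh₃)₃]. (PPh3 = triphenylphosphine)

There is no counter-ion, so the complex is neutral overall.
Ligand charges: 3×fluoro (-1 each), 3×triphenylphosphine (neutral); total -3. So Os + (-3) = 0, giving Os = +3.
Ligands are named alphabetically: fluoro before triphenylphosphine.

trifluorotris(triphenylphosphine)osmium(III)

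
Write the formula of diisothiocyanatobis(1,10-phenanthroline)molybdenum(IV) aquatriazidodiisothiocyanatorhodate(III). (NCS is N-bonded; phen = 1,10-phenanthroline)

[Mo(NCS)2(phen)2][Rh(H2O)(N3)3(NCS)2]

Cation [Mo…]: ligand charges -2, Mo(IV) ⇒ ion charge 2+.
Anion [Rh…]: ligand charges -5, Rh(III) ⇒ ion charge 2−.
One 2+ cation balances one 2− anion.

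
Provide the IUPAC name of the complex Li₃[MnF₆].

The 3 lithium counter-ions carry a total charge of +3, so each complex ion is 3−.
Ligand charges: 6×fluoro (-1 each); total -6. So Mn + (-6) = 3−, giving Mn = +3.
The complex ion is anionic, so manganese takes the -ate form manganate(III).

lithium hexafluoromanganate(III)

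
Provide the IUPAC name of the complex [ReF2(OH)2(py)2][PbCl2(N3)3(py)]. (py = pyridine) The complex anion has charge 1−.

Both ions are complex: the cation is named first with the plain metal name, the anion second with the -ate form; each ion's ligands are alphabetised independently.
The complex anion is given as 1−; its ligand charges sum to -5, so Pb = +4.
A 1:1 salt means the cation carries the equal and opposite charge, 1+.
Cation: ligand charges sum to -4; for the ion to be 1+, Re = +5.

difluorodihydroxobis(pyridine)rhenium(V) triazidodichloro(pyridine)plumbate(IV)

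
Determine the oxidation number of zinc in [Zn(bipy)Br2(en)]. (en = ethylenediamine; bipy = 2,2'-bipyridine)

No counter-ion: the bracketed complex is neutral.
Ligand charges: 2×Br = -2; 1×en neutral; 1×bipy neutral; sum -2.
Zn + (-2) = 0 ⇒ Zn is +2.

+2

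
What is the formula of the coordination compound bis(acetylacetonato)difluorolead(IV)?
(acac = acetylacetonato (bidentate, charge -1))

Ligands: 2 acetylacetonato (acac, -1), 2 fluoro (F, -1). Ligand charge sum = -4.
With Pb in oxidation state +4, the complex ion is [Pb...].

[Pb(acac)2F2]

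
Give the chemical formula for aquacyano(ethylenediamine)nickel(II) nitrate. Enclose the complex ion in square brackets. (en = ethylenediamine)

Ligands: 1 aqua (H2O, neutral), 1 cyano (CN, -1), 1 ethylenediamine (en, neutral). Ligand charge sum = -1.
With Ni in oxidation state +2, the complex ion is [Ni...]^1+.
Charge balance with nitrate (-1) requires 1 complex ion per 1 nitrate.

[Ni(CN)(en)(H2O)]NO3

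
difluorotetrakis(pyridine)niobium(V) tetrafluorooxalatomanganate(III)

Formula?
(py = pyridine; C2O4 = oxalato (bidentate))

[NbF2(py)4][Mn(C2O4)F4]

Cation [Nb…]: ligand charges -2, Nb(V) ⇒ ion charge 3+.
Anion [Mn…]: ligand charges -6, Mn(III) ⇒ ion charge 3−.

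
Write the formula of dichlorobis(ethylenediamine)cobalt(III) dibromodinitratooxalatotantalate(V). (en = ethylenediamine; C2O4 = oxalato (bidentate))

[CoCl2(en)2][TaBr2(C2O4)(NO3)2]

Cation [Co…]: ligand charges -2, Co(III) ⇒ ion charge 1+.
Anion [Ta…]: ligand charges -6, Ta(V) ⇒ ion charge 1−.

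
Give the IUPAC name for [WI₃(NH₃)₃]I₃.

The 3 iodide counter-ions carry a total charge of -3, so each complex ion is 3+.
Ligand charges: 3×iodo (-1 each), 3×ammine (neutral); total -3. So W + (-3) = 3+, giving W = +6.
Ligands are named alphabetically: ammine before iodo.

triamminetriiodotungsten(VI) iodide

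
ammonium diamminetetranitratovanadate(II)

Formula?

Ligands: 2 ammine (NH3, neutral), 4 nitrato (NO3, -1). Ligand charge sum = -4.
With V in oxidation state +2, the complex ion is [V...]^2−.
Charge balance with ammonium (+1) requires 1 complex ion per 2 ammonium.

(NH4)2[V(NH3)2(NO3)4]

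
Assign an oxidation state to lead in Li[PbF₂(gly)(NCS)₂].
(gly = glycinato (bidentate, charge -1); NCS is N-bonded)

1 lithium outside the brackets (+1 each) → the complex ion is 1−.
Ligand charges: 1×gly = -1; 2×NCS = -2; 2×F = -2; sum -5.
Pb + (-5) = 1− ⇒ Pb is +4.

+4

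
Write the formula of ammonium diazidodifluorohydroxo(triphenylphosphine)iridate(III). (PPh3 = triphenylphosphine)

Ligands: 1 hydroxo (OH, -1), 2 fluoro (F, -1), 1 triphenylphosphine (PPh3, neutral), 2 azido (N3, -1). Ligand charge sum = -5.
Charge balance with ammonium (+1) requires 1 complex ion per 2 ammonium.

(NH4)2[IrF2(N3)2(OH)(PPh3)]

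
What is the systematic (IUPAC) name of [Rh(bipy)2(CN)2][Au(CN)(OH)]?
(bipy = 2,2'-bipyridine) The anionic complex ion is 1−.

Both ions are complex: the cation is named first with the plain metal name, the anion second with the -ate form; each ion's ligands are alphabetised independently.
The complex anion is given as 1−; its ligand charges sum to -2, so Au = +1.
A 1:1 salt means the cation carries the equal and opposite charge, 1+.
Cation: ligand charges sum to -2; for the ion to be 1+, Rh = +3.

bis(2,2'-bipyridine)dicyanorhodium(III) cyanohydroxoaurate(I)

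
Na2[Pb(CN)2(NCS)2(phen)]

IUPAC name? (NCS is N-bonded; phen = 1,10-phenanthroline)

sodium dicyanodiisothiocyanato(1,10-phenanthroline)plumbate(II)

The 2 sodium counter-ions carry a total charge of +2, so each complex ion is 2−.
Ligand charges: 2×isothiocyanato (-1 each), 2×cyano (-1 each), 1×1,10-phenanthroline (neutral); total -4. So Pb + (-4) = 2−, giving Pb = +2.
Ligands are named alphabetically: cyano before isothiocyanato before phenanthroline.
The complex ion is anionic, so lead takes the -ate form plumbate(II).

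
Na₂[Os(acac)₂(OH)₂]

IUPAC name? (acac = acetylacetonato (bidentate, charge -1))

The 2 sodium counter-ions carry a total charge of +2, so each complex ion is 2−.
Ligand charges: 2×hydroxo (-1 each), 2×acetylacetonato (-1 each); total -4. So Os + (-4) = 2−, giving Os = +2.
Ligands are named alphabetically: acetylacetonato before hydroxo.
The complex ion is anionic, so osmium takes the -ate form osmate(II).

sodium bis(acetylacetonato)dihydroxoosmate(II)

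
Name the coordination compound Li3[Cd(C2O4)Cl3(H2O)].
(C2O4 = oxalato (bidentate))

lithium aquatrichlorooxalatocadmate(II)

The 3 lithium counter-ions carry a total charge of +3, so each complex ion is 3−.
Ligand charges: 1×oxalato (-2 each), 3×chloro (-1 each), 1×aqua (neutral); total -5. So Cd + (-5) = 3−, giving Cd = +2.
Ligands are named alphabetically: aqua before chloro before oxalato.
The complex ion is anionic, so cadmium takes the -ate form cadmate(II).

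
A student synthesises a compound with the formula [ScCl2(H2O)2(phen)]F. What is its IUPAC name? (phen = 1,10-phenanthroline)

The 1 fluoride counter-ion carries a total charge of -1, so each complex ion is 1+.
Ligand charges: 2×aqua (neutral), 2×chloro (-1 each), 1×1,10-phenanthroline (neutral); total -2. So Sc + (-2) = 1+, giving Sc = +3.
Ligands are named alphabetically: aqua before chloro before phenanthroline.

diaquadichloro(1,10-phenanthroline)scandium(III) fluoride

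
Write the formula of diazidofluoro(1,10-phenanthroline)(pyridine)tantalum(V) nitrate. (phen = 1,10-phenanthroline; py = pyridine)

Ligands: 1 1,10-phenanthroline (phen, neutral), 2 azido (N3, -1), 1 fluoro (F, -1), 1 pyridine (py, neutral). Ligand charge sum = -3.
Charge balance with nitrate (-1) requires 1 complex ion per 2 nitrate.

[TaF(N3)2(phen)(py)](NO3)2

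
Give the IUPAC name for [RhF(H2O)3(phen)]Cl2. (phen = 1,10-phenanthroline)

triaquafluoro(1,10-phenanthroline)rhodium(III) chloride

The 2 chloride counter-ions carry a total charge of -2, so each complex ion is 2+.
Ligand charges: 1×1,10-phenanthroline (neutral), 1×fluoro (-1 each), 3×aqua (neutral); total -1. So Rh + (-1) = 2+, giving Rh = +3.
Ligands are named alphabetically: aqua before fluoro before phenanthroline.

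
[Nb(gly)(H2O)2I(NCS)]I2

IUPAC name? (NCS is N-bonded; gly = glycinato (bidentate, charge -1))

diaqua(glycinato)iodoisothiocyanatoniobium(V) iodide

The 2 iodide counter-ions carry a total charge of -2, so each complex ion is 2+.
Ligand charges: 1×isothiocyanato (-1 each), 1×glycinato (-1 each), 1×iodo (-1 each), 2×aqua (neutral); total -3. So Nb + (-3) = 2+, giving Nb = +5.
Ligands are named alphabetically: aqua before glycinato before iodo before isothiocyanato.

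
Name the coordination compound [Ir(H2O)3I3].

triaquatriiodoiridium(III)

There is no counter-ion, so the complex is neutral overall.
Ligand charges: 3×iodo (-1 each), 3×aqua (neutral); total -3. So Ir + (-3) = 0, giving Ir = +3.
Ligands are named alphabetically: aqua before iodo.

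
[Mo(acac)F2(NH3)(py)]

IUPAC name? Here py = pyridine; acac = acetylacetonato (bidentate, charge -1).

There is no counter-ion, so the complex is neutral overall.
Ligand charges: 2×fluoro (-1 each), 1×ammine (neutral), 1×pyridine (neutral), 1×acetylacetonato (-1 each); total -3. So Mo + (-3) = 0, giving Mo = +3.
Ligands are named alphabetically: acetylacetonato before ammine before fluoro before pyridine.

(acetylacetonato)amminedifluoro(pyridine)molybdenum(III)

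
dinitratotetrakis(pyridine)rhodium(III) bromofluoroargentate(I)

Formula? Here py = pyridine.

[Rh(NO3)2(py)4][AgBrF]

Cation [Rh…]: ligand charges -2, Rh(III) ⇒ ion charge 1+.
Anion [Ag…]: ligand charges -2, Ag(I) ⇒ ion charge 1−.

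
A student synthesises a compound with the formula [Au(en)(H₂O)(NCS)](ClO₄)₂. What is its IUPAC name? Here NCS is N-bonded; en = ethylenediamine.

aqua(ethylenediamine)isothiocyanatogold(III) perchlorate

The 2 perchlorate counter-ions carry a total charge of -2, so each complex ion is 2+.
Ligand charges: 1×isothiocyanato (-1 each), 1×aqua (neutral), 1×ethylenediamine (neutral); total -1. So Au + (-1) = 2+, giving Au = +3.
Ligands are named alphabetically: aqua before ethylenediamine before isothiocyanato.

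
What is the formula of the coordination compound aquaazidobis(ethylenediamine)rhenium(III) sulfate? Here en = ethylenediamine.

Ligands: 2 ethylenediamine (en, neutral), 1 aqua (H2O, neutral), 1 azido (N3, -1). Ligand charge sum = -1.
With Re in oxidation state +3, the complex ion is [Re...]^2+.
Charge balance with sulfate (-2) requires 1 complex ion per 1 sulfate.

[Re(en)2(H2O)(N3)]SO4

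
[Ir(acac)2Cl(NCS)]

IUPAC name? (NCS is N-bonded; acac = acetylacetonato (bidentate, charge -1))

There is no counter-ion, so the complex is neutral overall.
Ligand charges: 1×isothiocyanato (-1 each), 1×chloro (-1 each), 2×acetylacetonato (-1 each); total -4. So Ir + (-4) = 0, giving Ir = +4.
Ligands are named alphabetically: acetylacetonato before chloro before isothiocyanato.

bis(acetylacetonato)chloroisothiocyanatoiridium(IV)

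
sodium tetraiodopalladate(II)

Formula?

Ligands: 4 iodo (I, -1). Ligand charge sum = -4.
With Pd in oxidation state +2, the complex ion is [Pd...]^2−.
Charge balance with sodium (+1) requires 1 complex ion per 2 sodium.

Na2[PdI4]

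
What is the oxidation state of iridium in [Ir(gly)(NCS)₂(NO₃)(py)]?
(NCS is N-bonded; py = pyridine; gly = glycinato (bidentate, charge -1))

+4

No counter-ion: the bracketed complex is neutral.
Ligand charges: 2×NCS = -2; 1×py neutral; 1×NO3 = -1; 1×gly = -1; sum -4.
Ir + (-4) = 0 ⇒ Ir is +4.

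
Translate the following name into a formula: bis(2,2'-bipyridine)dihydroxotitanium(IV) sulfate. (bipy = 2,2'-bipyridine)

[Ti(bipy)2(OH)2]SO4

Ligands: 2 hydroxo (OH, -1), 2 2,2'-bipyridine (bipy, neutral). Ligand charge sum = -2.
Charge balance with sulfate (-2) requires 1 complex ion per 1 sulfate.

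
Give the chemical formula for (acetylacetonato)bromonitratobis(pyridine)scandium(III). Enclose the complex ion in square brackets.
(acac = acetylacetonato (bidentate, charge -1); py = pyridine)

[Sc(acac)Br(NO3)(py)2]

Ligands: 1 bromo (Br, -1), 1 acetylacetonato (acac, -1), 1 nitrato (NO3, -1), 2 pyridine (py, neutral). Ligand charge sum = -3.
With Sc in oxidation state +3, the complex ion is [Sc...].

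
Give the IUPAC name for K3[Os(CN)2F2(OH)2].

potassium dicyanodifluorodihydroxoosmate(III)

The 3 potassium counter-ions carry a total charge of +3, so each complex ion is 3−.
Ligand charges: 2×cyano (-1 each), 2×fluoro (-1 each), 2×hydroxo (-1 each); total -6. So Os + (-6) = 3−, giving Os = +3.
The complex ion is anionic, so osmium takes the -ate form osmate(III).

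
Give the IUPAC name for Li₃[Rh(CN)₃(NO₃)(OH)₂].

lithium tricyanodihydroxonitratorhodate(III)

The 3 lithium counter-ions carry a total charge of +3, so each complex ion is 3−.
Ligand charges: 3×cyano (-1 each), 1×nitrato (-1 each), 2×hydroxo (-1 each); total -6. So Rh + (-6) = 3−, giving Rh = +3.
Ligands are named alphabetically: cyano before hydroxo before nitrato.
The complex ion is anionic, so rhodium takes the -ate form rhodate(III).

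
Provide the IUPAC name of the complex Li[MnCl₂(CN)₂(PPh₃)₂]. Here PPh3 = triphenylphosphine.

The 1 lithium counter-ion carries a total charge of +1, so each complex ion is 1−.
Ligand charges: 2×chloro (-1 each), 2×triphenylphosphine (neutral), 2×cyano (-1 each); total -4. So Mn + (-4) = 1−, giving Mn = +3.
Ligands are named alphabetically: chloro before cyano before triphenylphosphine.
The complex ion is anionic, so manganese takes the -ate form manganate(III).

lithium dichlorodicyanobis(triphenylphosphine)manganate(III)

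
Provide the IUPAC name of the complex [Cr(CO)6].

There is no counter-ion, so the complex is neutral overall.
Ligand charges: 6×carbonyl (neutral); total 0. So Cr + (0) = 0, giving Cr = 0.

hexacarbonylchromium(0)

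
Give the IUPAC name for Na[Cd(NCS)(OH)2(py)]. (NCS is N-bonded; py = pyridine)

sodium dihydroxoisothiocyanato(pyridine)cadmate(II)

The 1 sodium counter-ion carries a total charge of +1, so each complex ion is 1−.
Ligand charges: 2×hydroxo (-1 each), 1×isothiocyanato (-1 each), 1×pyridine (neutral); total -3. So Cd + (-3) = 1−, giving Cd = +2.
The complex ion is anionic, so cadmium takes the -ate form cadmate(II).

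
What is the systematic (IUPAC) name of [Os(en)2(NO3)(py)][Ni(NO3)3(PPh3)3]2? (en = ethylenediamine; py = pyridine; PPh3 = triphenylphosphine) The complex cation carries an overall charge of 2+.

bis(ethylenediamine)nitrato(pyridine)osmium(III) trinitratotris(triphenylphosphine)nickelate(II)

The complex cation is given as 2+; its ligand charges sum to -1, so Os = +3.
With 2 anions per cation, each anion must be 2/2 = 1−.
Anion: ligand charges sum to -3; for the ion to be 1−, Ni = +2.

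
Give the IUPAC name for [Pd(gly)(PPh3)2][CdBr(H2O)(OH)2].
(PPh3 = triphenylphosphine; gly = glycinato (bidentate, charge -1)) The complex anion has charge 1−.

(glycinato)bis(triphenylphosphine)palladium(II) aquabromodihydroxocadmate(II)

Both ions are complex: the cation is named first with the plain metal name, the anion second with the -ate form; each ion's ligands are alphabetised independently.
The complex anion is given as 1−; its ligand charges sum to -3, so Cd = +2.
A 1:1 salt means the cation carries the equal and opposite charge, 1+.
Cation: ligand charges sum to -1; for the ion to be 1+, Pd = +2.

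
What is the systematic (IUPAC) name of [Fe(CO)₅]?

There is no counter-ion, so the complex is neutral overall.
Ligand charges: 5×carbonyl (neutral); total 0. So Fe + (0) = 0, giving Fe = 0.

pentacarbonyliron(0)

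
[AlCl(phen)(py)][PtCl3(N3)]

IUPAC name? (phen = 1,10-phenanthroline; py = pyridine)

chloro(1,10-phenanthroline)(pyridine)aluminium(III) azidotrichloroplatinate(II)

Both ions are complex: the cation is named first with the plain metal name, the anion second with the -ate form; each ion's ligands are alphabetised independently.
Aluminium is always +3 in its complexes; the cation's ligand charges sum to -1, so the complex cation is 2+.
A 1:1 salt means the anion carries the equal and opposite charge, 2−.
Anion: ligand charges sum to -4; for the ion to be 2−, Pt = +2.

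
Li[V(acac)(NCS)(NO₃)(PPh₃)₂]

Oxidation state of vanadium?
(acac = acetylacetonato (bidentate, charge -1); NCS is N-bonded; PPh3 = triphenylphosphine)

+2

1 lithium outside the brackets (+1 each) → the complex ion is 1−.
Ligand charges: 1×acac = -1; 1×NCS = -1; 2×PPh3 neutral; 1×NO3 = -1; sum -3.
V + (-3) = 1− ⇒ V is +2.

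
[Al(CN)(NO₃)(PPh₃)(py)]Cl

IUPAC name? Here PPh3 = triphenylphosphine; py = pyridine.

The 1 chloride counter-ion carries a total charge of -1, so each complex ion is 1+.
Ligand charges: 1×triphenylphosphine (neutral), 1×pyridine (neutral), 1×cyano (-1 each), 1×nitrato (-1 each); total -2. So Al + (-2) = 1+, giving Al = +3.
Ligands are named alphabetically: cyano before nitrato before pyridine before triphenylphosphine.

cyanonitrato(pyridine)(triphenylphosphine)aluminium(III) chloride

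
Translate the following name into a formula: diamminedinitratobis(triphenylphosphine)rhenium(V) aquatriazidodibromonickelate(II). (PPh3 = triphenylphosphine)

[Re(NH3)2(NO3)2(PPh3)2][NiBr2(H2O)(N3)3]

Cation [Re…]: ligand charges -2, Re(V) ⇒ ion charge 3+.
Anion [Ni…]: ligand charges -5, Ni(II) ⇒ ion charge 3−.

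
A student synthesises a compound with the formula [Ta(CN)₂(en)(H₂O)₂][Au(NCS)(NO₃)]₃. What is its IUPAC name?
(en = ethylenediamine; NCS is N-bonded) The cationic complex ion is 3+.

Both ions are complex: the cation is named first with the plain metal name, the anion second with the -ate form; each ion's ligands are alphabetised independently.
The complex cation is given as 3+; its ligand charges sum to -2, so Ta = +5.
With 3 anions per cation, each anion must be 3/3 = 1−.
Anion: ligand charges sum to -2; for the ion to be 1−, Au = +1.

diaquadicyano(ethylenediamine)tantalum(V) isothiocyanatonitratoaurate(I)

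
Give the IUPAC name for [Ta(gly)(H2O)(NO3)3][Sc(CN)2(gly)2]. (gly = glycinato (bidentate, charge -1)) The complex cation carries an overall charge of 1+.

Both ions are complex: the cation is named first with the plain metal name, the anion second with the -ate form; each ion's ligands are alphabetised independently.
The complex cation is given as 1+; its ligand charges sum to -4, so Ta = +5.
A 1:1 salt means the anion carries the equal and opposite charge, 1−.
Anion: ligand charges sum to -4; for the ion to be 1−, Sc = +3.

aqua(glycinato)trinitratotantalum(V) dicyanobis(glycinato)scandate(III)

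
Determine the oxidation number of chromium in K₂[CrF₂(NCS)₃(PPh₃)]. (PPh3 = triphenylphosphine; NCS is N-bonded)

+3

2 potassium outside the brackets (+1 each) → the complex ion is 2−.
Ligand charges: 2×F = -2; 1×PPh3 neutral; 3×NCS = -3; sum -5.
Cr + (-5) = 2− ⇒ Cr is +3.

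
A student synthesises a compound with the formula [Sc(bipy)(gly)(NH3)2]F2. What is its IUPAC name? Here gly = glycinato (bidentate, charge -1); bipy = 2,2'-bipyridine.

diammine(2,2'-bipyridine)(glycinato)scandium(III) fluoride

The 2 fluoride counter-ions carry a total charge of -2, so each complex ion is 2+.
Ligand charges: 2×ammine (neutral), 1×glycinato (-1 each), 1×2,2'-bipyridine (neutral); total -1. So Sc + (-1) = 2+, giving Sc = +3.
Ligands are named alphabetically: ammine before bipyridine before glycinato.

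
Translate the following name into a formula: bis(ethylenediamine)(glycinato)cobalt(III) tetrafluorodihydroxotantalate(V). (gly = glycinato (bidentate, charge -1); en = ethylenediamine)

[Co(en)2(gly)][TaF4(OH)2]2

Cation [Co…]: ligand charges -1, Co(III) ⇒ ion charge 2+.
Anion [Ta…]: ligand charges -6, Ta(V) ⇒ ion charge 1−.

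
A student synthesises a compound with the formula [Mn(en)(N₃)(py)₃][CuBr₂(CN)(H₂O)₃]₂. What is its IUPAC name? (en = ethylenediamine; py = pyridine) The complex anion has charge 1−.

The complex anion is given as 1−; its ligand charges sum to -3, so Cu = +2.
With 2 anions per cation, the cation must be 2×1 = 2+.
Cation: ligand charges sum to -1; for the ion to be 2+, Mn = +3.

azido(ethylenediamine)tris(pyridine)manganese(III) triaquadibromocyanocuprate(II)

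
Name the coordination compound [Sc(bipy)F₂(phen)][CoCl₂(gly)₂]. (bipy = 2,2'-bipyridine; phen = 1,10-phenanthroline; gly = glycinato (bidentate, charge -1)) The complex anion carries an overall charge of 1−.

The complex anion is given as 1−; its ligand charges sum to -4, so Co = +3.
A 1:1 salt means the cation carries the equal and opposite charge, 1+.
Cation: ligand charges sum to -2; for the ion to be 1+, Sc = +3.

(2,2'-bipyridine)difluoro(1,10-phenanthroline)scandium(III) dichlorobis(glycinato)cobaltate(III)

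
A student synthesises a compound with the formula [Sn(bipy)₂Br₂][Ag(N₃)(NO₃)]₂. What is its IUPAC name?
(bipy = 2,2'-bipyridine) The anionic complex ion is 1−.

Both ions are complex: the cation is named first with the plain metal name, the anion second with the -ate form; each ion's ligands are alphabetised independently.
The complex anion is given as 1−; its ligand charges sum to -2, so Ag = +1.
With 2 anions per cation, the cation must be 2×1 = 2+.
Cation: ligand charges sum to -2; for the ion to be 2+, Sn = +4.

bis(2,2'-bipyridine)dibromotin(IV) azidonitratoargentate(I)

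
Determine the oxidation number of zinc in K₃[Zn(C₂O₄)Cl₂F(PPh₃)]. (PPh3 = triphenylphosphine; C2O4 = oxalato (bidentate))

3 potassium outside the brackets (+1 each) → the complex ion is 3−.
Ligand charges: 1×PPh3 neutral; 1×F = -1; 2×Cl = -2; 1×C2O4 = -2; sum -5.
Zn + (-5) = 3− ⇒ Zn is +2.

+2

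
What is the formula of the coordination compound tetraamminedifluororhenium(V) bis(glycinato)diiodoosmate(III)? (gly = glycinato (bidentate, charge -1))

[ReF2(NH3)4][Os(gly)2I2]3

Cation [Re…]: ligand charges -2, Re(V) ⇒ ion charge 3+.
Anion [Os…]: ligand charges -4, Os(III) ⇒ ion charge 1−.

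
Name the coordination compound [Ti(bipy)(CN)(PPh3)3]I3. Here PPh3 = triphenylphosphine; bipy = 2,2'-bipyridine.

The 3 iodide counter-ions carry a total charge of -3, so each complex ion is 3+.
Ligand charges: 1×cyano (-1 each), 3×triphenylphosphine (neutral), 1×2,2'-bipyridine (neutral); total -1. So Ti + (-1) = 3+, giving Ti = +4.
Ligands are named alphabetically: bipyridine before cyano before triphenylphosphine.

(2,2'-bipyridine)cyanotris(triphenylphosphine)titanium(IV) iodide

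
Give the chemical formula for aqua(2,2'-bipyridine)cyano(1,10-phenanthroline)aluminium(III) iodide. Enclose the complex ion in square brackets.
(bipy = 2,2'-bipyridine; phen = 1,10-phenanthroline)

[Al(bipy)(CN)(H2O)(phen)]I2

Ligands: 1 aqua (H2O, neutral), 1 2,2'-bipyridine (bipy, neutral), 1 1,10-phenanthroline (phen, neutral), 1 cyano (CN, -1). Ligand charge sum = -1.
With Al in oxidation state +3, the complex ion is [Al...]^2+.
Charge balance with iodide (-1) requires 1 complex ion per 2 iodide.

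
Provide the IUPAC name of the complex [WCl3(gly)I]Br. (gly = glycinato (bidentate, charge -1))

trichloro(glycinato)iodotungsten(VI) bromide

The 1 bromide counter-ion carries a total charge of -1, so each complex ion is 1+.
Ligand charges: 3×chloro (-1 each), 1×glycinato (-1 each), 1×iodo (-1 each); total -5. So W + (-5) = 1+, giving W = +6.
Ligands are named alphabetically: chloro before glycinato before iodo.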